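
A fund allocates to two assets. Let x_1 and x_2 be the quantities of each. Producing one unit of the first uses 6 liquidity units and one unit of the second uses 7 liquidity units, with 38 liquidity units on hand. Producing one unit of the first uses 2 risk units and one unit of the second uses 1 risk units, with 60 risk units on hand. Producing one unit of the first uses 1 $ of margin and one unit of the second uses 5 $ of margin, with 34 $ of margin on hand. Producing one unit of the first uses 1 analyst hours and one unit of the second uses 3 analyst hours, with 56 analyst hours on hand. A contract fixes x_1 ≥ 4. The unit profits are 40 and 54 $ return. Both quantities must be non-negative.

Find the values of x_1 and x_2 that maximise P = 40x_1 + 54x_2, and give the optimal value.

x_1 = 4, x_2 = 2, maximum P = 268

Corner points and P = 40x_1 + 54x_2:
  (19/3, 0) → P = 760/3
  (4, 0) → P = 160
  (4, 2) → P = 268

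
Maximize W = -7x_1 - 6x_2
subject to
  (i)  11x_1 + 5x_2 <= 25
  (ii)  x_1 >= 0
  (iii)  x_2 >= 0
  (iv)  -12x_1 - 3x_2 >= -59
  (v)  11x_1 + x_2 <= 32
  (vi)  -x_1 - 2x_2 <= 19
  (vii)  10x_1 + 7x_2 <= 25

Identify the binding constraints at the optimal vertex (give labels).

(ii) and (iii)

Feasible corners and W = -7x_1 - 6x_2:
  (25/11, 0) → W = -175/11
  (50/27, 25/27) → W = -500/27
  (0, 0) → W = 0
  (0, 25/7) → W = -150/7

The maximum is at (0, 0). Substituting into each constraint, equality holds for (ii) and (iii); the remaining constraints have slack.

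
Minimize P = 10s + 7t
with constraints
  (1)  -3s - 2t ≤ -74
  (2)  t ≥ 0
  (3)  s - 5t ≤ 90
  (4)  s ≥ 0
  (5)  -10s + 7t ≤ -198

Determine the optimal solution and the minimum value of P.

Vertices and P = 10s + 7t:
  (74/3, 0) → P = 740/3
  (914/41, 146/41) → P = 10162/41
  (90, 0) → P = 900
The feasible region is unbounded (it extends along (7, 10), (5, 1)), but P strictly increases along every unbounded feasible direction, so there is no improving ray and the minimum is attained at a vertex.

At the optimal vertex, -3s - 2t = -74 and t = 0.
Solving simultaneously gives s = 74/3, t = 0.

s = 74/3, t = 0, minimum P = 740/3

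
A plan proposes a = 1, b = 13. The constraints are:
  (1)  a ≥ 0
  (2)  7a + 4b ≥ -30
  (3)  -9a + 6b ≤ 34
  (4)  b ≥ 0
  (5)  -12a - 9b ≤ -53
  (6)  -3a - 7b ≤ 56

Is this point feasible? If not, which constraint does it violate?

not feasible — violates (3)

Constraint (3): -9a + 6b = 69, which is not ≤ 34. All other constraints are satisfied.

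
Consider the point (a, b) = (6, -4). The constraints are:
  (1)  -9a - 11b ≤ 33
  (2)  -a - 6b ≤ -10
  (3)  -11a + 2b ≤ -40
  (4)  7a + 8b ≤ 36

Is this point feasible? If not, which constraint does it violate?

not feasible — violates (2)

Constraint (2): -a - 6b = 18, which is not ≤ -10. All other constraints are satisfied.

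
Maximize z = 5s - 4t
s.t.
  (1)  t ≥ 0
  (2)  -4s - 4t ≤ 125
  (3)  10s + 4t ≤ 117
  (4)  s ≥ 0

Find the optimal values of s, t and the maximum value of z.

Corner points and z = 5s - 4t:
  (117/10, 0) → z = 117/2
  (0, 0) → z = 0
  (0, 117/4) → z = -117

The binding constraints are t = 0 and 10s + 4t = 117.
Solving simultaneously gives s = 117/10, t = 0.

s = 117/10, t = 0, maximum z = 117/2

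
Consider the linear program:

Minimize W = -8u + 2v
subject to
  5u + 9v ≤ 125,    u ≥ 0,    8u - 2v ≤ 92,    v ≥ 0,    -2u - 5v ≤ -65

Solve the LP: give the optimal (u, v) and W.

Vertices and W = -8u + 2v:
  (0, 125/9) → W = 250/9
  (40/7, 75/7) → W = -170/7
  (0, 13) → W = 26

The optimum lies where 5u + 9v = 125 and -2u - 5v = -65.
Solving simultaneously gives u = 40/7, v = 75/7.

u = 40/7, v = 75/7, minimum W = -170/7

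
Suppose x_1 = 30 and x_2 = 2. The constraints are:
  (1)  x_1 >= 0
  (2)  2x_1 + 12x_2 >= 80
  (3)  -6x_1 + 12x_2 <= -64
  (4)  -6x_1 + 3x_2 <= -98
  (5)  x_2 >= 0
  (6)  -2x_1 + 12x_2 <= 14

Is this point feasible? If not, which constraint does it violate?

feasible

(1): 30 ≥ 0 ✓
(2): 84 ≥ 80 ✓
(3): -156 ≤ -64 ✓
(4): -174 ≤ -98 ✓
(5): 2 ≥ 0 ✓
(6): -36 ≤ 14 ✓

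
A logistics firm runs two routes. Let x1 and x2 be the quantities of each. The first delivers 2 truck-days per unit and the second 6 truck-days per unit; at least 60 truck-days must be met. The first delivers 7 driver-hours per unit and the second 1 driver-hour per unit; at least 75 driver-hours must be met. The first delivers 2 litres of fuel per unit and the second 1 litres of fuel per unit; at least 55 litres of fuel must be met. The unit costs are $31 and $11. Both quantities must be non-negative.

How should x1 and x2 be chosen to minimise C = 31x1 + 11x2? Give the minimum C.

x1 = 4, x2 = 47, minimum C = 641

Feasible corners and C = 31x1 + 11x2:
  (0, 75) → C = 825
  (30, 0) → C = 930
  (27, 1) → C = 848
  (4, 47) → C = 641
The feasible region is unbounded (it extends along (0, 1), (1, 0)), but C strictly increases along every unbounded feasible direction, so there is no improving ray and the minimum is attained at a vertex.

At the optimal vertex, 7x1 + x2 = 75 and 2x1 + x2 = 55.
Solving simultaneously gives x1 = 4, x2 = 47.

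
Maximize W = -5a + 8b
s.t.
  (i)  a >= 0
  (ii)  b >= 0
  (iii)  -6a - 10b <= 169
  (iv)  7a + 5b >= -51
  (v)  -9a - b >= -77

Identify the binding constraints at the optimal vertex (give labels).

Corner points and W = -5a + 8b:
  (0, 0) → W = 0
  (0, 77) → W = 616
  (77/9, 0) → W = -385/9

The maximum is at (0, 77). Substituting into each constraint, equality holds for (i) and (v); the remaining constraints have slack.

(i) and (v)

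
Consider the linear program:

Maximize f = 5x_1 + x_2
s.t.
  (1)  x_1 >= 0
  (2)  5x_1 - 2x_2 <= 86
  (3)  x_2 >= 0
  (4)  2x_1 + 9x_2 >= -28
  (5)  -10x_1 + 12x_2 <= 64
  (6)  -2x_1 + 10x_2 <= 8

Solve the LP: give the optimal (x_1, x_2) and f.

x_1 = 438/23, x_2 = 106/23, maximum f = 2296/23

Vertices and f = 5x_1 + x_2:
  (0, 0) → f = 0
  (0, 4/5) → f = 4/5
  (86/5, 0) → f = 86
  (438/23, 106/23) → f = 2296/23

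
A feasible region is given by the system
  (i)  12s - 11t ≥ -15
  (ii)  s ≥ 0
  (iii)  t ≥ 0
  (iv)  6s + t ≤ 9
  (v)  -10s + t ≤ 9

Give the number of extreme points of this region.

Intersecting each pair of boundary lines and keeping only the points that satisfy every inequality leaves:
  (0, 15/11)
  (14/13, 33/13)
  (0, 0)
  (3/2, 0)

4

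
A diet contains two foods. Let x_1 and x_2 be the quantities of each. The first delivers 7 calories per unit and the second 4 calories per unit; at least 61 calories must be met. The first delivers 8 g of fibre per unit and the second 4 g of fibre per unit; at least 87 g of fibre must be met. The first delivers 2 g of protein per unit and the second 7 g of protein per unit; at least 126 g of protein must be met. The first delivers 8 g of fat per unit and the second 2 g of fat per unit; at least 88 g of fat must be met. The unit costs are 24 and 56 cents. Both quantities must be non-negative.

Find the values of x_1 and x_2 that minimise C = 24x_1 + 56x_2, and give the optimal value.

x_1 = 7, x_2 = 16, minimum C = 1064

Feasible corners and C = 24x_1 + 56x_2:
  (0, 44) → C = 2464
  (63, 0) → C = 1512
  (7, 16) → C = 1064
The feasible region is unbounded (it extends along (0, 1), (1, 0)), but C strictly increases along every unbounded feasible direction, so there is no improving ray and the minimum is attained at a vertex.

The optimum lies where 2x_1 + 7x_2 = 126 and 8x_1 + 2x_2 = 88.
Solving simultaneously gives x_1 = 7, x_2 = 16.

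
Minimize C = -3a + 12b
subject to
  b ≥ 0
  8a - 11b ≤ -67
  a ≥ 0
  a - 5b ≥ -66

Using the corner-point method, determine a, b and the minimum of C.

At the optimal vertex, 8a - 11b = -67 and a = 0.
Solving simultaneously gives a = 0, b = 67/11.

a = 0, b = 67/11, minimum C = 804/11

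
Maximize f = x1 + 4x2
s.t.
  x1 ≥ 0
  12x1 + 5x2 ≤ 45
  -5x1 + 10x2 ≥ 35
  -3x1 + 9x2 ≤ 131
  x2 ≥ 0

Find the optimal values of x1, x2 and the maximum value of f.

x1 = 0, x2 = 9, maximum f = 36

Vertices and f = x1 + 4x2:
  (0, 9) → f = 36
  (0, 7/2) → f = 14
  (55/29, 129/29) → f = 571/29

The optimum lies where x1 = 0 and 12x1 + 5x2 = 45.
Solving simultaneously gives x1 = 0, x2 = 9.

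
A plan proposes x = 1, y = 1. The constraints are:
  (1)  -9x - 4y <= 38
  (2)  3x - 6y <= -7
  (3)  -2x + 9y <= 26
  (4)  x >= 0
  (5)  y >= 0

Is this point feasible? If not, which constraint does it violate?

not feasible — violates (2)

Constraint (2): 3x - 6y = -3, which is not ≤ -7. All other constraints are satisfied.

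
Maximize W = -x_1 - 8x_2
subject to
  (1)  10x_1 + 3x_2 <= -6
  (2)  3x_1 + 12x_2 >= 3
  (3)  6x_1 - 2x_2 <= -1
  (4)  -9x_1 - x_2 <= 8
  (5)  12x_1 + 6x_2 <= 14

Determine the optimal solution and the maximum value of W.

Corner points and W = -x_1 - 8x_2:
  (-27/37, 16/37) → W = -101/37
  (-18/17, 26/17) → W = -190/17
  (-33/35, 17/35) → W = -103/35

At the optimal vertex, 10x_1 + 3x_2 = -6 and 3x_1 + 12x_2 = 3.
Solving simultaneously gives x_1 = -27/37, x_2 = 16/37.

x_1 = -27/37, x_2 = 16/37, maximum W = -101/37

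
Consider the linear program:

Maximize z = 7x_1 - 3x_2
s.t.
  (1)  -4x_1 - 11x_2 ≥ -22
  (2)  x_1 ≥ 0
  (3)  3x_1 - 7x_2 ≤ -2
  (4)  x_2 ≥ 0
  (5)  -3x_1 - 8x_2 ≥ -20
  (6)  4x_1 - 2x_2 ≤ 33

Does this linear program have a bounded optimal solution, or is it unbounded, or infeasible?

Feasible corners and z = 7x_1 - 3x_2:
  (0, 2) → z = -6
  (132/61, 74/61) → z = 702/61
  (0, 2/7) → z = -6/7
The feasible region has finitely many vertices and no improving ray; the maximum is 702/61 at (132/61, 74/61).

bounded optimum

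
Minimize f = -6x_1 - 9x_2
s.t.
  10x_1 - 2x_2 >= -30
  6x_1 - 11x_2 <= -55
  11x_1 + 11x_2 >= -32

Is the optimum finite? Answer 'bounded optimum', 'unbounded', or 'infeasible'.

From the feasible point (-110/49, 185/49), moving in the direction (2, 10) keeps every constraint satisfied while f decreases without bound.

unbounded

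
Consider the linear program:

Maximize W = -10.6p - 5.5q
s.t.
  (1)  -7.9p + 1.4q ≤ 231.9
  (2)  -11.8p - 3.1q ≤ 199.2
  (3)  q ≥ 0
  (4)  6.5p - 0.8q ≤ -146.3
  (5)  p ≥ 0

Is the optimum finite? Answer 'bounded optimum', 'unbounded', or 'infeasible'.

The boundaries -7.9p + 1.4q = 231.9 and -11.8p - 3.1q = 199.2 meet at (-33259/1367, 38758/1367), but that point violates p ≥ 0. Every candidate vertex is excluded by some other constraint, so the feasible region is empty.

infeasible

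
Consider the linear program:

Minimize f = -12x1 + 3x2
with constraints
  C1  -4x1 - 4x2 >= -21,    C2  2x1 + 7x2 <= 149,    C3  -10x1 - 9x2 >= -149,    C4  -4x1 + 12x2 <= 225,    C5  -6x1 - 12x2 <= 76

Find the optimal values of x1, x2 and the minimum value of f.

Feasible corners and f = -12x1 + 3x2:
  (-81/8, 123/8) → f = 1341/8
  (139/6, -215/12) → f = -1327/4
  (-301/10, 523/60) → f = 7747/20

x1 = 139/6, x2 = -215/12, minimum f = -1327/4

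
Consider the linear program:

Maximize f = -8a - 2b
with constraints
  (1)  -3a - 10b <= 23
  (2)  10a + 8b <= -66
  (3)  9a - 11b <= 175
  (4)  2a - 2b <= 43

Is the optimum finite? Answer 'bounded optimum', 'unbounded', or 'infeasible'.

unbounded

From the feasible point (-119/19, -8/19), moving in the direction (-10, 3) keeps every constraint satisfied while f increases without bound.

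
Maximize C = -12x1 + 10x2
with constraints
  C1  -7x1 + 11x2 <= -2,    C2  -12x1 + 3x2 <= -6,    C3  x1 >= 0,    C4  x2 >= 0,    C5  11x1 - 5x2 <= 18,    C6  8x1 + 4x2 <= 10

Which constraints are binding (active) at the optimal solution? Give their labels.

Vertices and C = -12x1 + 10x2:
  (20/37, 6/37) → C = -180/37
  (59/58, 27/58) → C = -219/29
  (1/2, 0) → C = -6
  (5/4, 0) → C = -15

The maximum is at (20/37, 6/37). Substituting into each constraint, equality holds for C1 and C2; the remaining constraints have slack.

C1 and C2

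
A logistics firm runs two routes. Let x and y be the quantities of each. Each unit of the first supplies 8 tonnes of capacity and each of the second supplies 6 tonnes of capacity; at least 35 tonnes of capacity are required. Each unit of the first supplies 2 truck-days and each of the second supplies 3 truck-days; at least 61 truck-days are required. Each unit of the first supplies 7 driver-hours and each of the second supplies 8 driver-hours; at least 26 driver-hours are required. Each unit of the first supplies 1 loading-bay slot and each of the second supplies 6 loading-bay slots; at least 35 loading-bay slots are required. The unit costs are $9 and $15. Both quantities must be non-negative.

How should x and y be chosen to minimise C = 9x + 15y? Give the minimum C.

Vertices and C = 9x + 15y:
  (0, 61/3) → C = 305
  (35, 0) → C = 315
  (29, 1) → C = 276
The feasible region is unbounded (it extends along (0, 1), (1, 0)), but C strictly increases along every unbounded feasible direction, so there is no improving ray and the minimum is attained at a vertex.

The binding constraints are 2x + 3y = 61 and x + 6y = 35.
Solving simultaneously gives x = 29, y = 1.

x = 29, y = 1, minimum C = 276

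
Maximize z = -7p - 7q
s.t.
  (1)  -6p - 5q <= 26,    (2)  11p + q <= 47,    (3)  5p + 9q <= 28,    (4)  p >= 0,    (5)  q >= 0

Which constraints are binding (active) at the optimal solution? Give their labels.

(4) and (5)

Feasible corners and z = -7p - 7q:
  (395/94, 73/94) → z = -1638/47
  (47/11, 0) → z = -329/11
  (0, 28/9) → z = -196/9
  (0, 0) → z = 0

The maximum is at (0, 0). Substituting into each constraint, equality holds for (4) and (5); the remaining constraints have slack.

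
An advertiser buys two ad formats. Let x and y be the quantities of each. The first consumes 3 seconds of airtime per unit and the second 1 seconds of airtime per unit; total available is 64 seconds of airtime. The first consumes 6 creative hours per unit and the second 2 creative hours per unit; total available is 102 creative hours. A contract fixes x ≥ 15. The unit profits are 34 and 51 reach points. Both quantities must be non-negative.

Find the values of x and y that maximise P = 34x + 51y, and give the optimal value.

x = 15, y = 6, maximum P = 816

Vertices and P = 34x + 51y:
  (17, 0) → P = 578
  (15, 0) → P = 510
  (15, 6) → P = 816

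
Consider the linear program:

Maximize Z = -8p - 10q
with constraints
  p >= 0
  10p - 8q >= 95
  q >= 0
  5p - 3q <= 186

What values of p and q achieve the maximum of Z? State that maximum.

p = 19/2, q = 0, maximum Z = -76

Corner points and Z = -8p - 10q:
  (19/2, 0) → Z = -76
  (1203/10, 277/2) → Z = -11737/5
  (186/5, 0) → Z = -1488/5

The optimum lies where 10p - 8q = 95 and q = 0.
Solving simultaneously gives p = 19/2, q = 0.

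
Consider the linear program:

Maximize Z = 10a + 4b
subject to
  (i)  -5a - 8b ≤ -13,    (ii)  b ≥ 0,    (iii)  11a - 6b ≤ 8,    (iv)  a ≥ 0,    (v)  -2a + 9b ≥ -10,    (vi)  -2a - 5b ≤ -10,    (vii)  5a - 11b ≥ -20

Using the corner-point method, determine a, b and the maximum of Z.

a = 16/7, b = 20/7, maximum Z = 240/7

Extreme points and Z = 10a + 4b:
  (100/67, 94/67) → Z = 1376/67
  (16/7, 20/7) → Z = 240/7
  (10/47, 90/47) → Z = 460/47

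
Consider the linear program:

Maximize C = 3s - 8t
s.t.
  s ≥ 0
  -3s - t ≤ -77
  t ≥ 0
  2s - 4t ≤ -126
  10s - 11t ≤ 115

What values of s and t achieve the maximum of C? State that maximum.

s = 13, t = 38, maximum C = -265

Corner points and C = 3s - 8t:
  (0, 77) → C = -616
  (13, 38) → C = -265
  (923/9, 745/9) → C = -3191/9
The feasible region is unbounded (it extends along (0, 1), (11, 10)), but C strictly decreases along every unbounded feasible direction, so there is no improving ray and the maximum is attained at a vertex.

At the optimal vertex, -3s - t = -77 and 2s - 4t = -126.
Solving simultaneously gives s = 13, t = 38.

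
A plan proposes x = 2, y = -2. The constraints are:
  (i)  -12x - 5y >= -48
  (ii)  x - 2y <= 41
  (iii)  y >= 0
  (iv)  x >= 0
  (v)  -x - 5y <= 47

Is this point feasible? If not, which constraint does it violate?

Constraint (iii): y = -2, which is not ≥ 0. All other constraints are satisfied.

not feasible — violates (iii)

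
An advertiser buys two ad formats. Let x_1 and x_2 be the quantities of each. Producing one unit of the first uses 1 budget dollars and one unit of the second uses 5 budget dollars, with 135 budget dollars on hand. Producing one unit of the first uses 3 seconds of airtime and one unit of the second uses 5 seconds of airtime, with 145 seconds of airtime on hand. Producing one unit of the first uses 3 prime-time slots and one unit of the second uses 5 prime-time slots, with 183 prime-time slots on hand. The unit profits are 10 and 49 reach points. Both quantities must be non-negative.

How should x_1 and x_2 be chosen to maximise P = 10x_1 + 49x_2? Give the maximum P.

Feasible corners and P = 10x_1 + 49x_2:
  (0, 0) → P = 0
  (0, 27) → P = 1323
  (145/3, 0) → P = 1450/3
  (5, 26) → P = 1324

The optimum lies where x_1 + 5x_2 = 135 and 3x_1 + 5x_2 = 145.
Solving simultaneously gives x_1 = 5, x_2 = 26.

x_1 = 5, x_2 = 26, maximum P = 1324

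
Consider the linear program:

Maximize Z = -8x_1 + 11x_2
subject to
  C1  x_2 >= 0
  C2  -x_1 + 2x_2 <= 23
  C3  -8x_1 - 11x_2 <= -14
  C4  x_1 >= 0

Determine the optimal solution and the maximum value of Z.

The feasible region is unbounded (it extends along (2, 1), (1, 0)), but Z strictly decreases along every unbounded feasible direction, so there is no improving ray and the maximum is attained at a vertex.

x_1 = 0, x_2 = 23/2, maximum Z = 253/2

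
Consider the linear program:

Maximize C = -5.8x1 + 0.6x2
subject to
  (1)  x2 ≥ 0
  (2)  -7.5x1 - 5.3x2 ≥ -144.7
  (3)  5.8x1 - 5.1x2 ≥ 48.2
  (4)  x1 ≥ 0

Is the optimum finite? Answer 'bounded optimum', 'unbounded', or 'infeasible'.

bounded optimum

Feasible corners and C = -5.8x1 + 0.6x2:
  (1447/75, 0) → C = -41963/375
  (241/29, 0) → C = -48.2
  (99343/6899, 47776/6899) → C = -2737619/34495
The feasible region has finitely many vertices and no improving ray; the maximum is -48.2 at (241/29, 0).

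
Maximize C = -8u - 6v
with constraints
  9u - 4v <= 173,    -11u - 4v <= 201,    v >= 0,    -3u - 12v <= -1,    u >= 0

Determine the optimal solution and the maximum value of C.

Feasible corners and C = -8u - 6v:
  (173/9, 0) → C = -1384/9
  (1/3, 0) → C = -8/3
  (0, 1/12) → C = -1/2
The feasible region is unbounded (it extends along (0, 1), (4, 9)), but C strictly decreases along every unbounded feasible direction, so there is no improving ray and the maximum is attained at a vertex.

The binding constraints are -3u - 12v = -1 and u = 0.
Solving simultaneously gives u = 0, v = 1/12.

u = 0, v = 1/12, maximum C = -1/2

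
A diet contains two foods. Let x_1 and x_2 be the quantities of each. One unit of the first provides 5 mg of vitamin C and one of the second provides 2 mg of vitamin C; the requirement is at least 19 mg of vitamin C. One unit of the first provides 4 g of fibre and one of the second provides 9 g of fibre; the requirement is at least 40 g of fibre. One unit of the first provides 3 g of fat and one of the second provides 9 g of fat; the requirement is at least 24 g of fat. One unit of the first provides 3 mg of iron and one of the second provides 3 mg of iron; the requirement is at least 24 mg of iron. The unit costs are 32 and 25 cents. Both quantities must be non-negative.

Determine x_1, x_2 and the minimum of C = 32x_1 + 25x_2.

Vertices and C = 32x_1 + 25x_2:
  (0, 19/2) → C = 475/2
  (10, 0) → C = 320
  (1, 7) → C = 207
  (32/5, 8/5) → C = 1224/5
The feasible region is unbounded (it extends along (0, 1), (1, 0)), but C strictly increases along every unbounded feasible direction, so there is no improving ray and the minimum is attained at a vertex.

x_1 = 1, x_2 = 7, minimum C = 207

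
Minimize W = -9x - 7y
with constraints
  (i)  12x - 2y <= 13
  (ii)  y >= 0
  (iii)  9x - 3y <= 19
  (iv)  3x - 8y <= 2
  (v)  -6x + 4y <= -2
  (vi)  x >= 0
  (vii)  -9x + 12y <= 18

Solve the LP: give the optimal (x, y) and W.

x = 4/3, y = 3/2, minimum W = -45/2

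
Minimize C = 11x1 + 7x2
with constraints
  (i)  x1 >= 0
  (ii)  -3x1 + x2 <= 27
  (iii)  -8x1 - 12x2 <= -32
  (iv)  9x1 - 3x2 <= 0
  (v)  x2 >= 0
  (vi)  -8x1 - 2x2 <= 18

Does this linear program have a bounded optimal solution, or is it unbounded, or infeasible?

bounded optimum

Extreme points and C = 11x1 + 7x2:
  (0, 27) → C = 189
  (0, 8/3) → C = 56/3
  (8/11, 24/11) → C = 256/11
The feasible region has finitely many vertices and no improving ray; the minimum is 56/3 at (0, 8/3).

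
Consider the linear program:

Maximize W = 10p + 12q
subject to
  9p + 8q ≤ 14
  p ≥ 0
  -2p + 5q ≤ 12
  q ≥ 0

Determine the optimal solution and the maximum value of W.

Extreme points and W = 10p + 12q:
  (0, 7/4) → W = 21
  (14/9, 0) → W = 140/9
  (0, 0) → W = 0

The optimum lies where 9p + 8q = 14 and p = 0.
Solving simultaneously gives p = 0, q = 7/4.

p = 0, q = 7/4, maximum W = 21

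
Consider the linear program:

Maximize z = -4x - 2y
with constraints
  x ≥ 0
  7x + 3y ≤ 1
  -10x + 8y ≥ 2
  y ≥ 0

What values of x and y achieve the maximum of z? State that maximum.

x = 0, y = 1/4, maximum z = -1/2

Corner points and z = -4x - 2y:
  (0, 1/3) → z = -2/3
  (0, 1/4) → z = -1/2
  (1/43, 12/43) → z = -28/43

The binding constraints are x = 0 and -10x + 8y = 2.
Solving simultaneously gives x = 0, y = 1/4.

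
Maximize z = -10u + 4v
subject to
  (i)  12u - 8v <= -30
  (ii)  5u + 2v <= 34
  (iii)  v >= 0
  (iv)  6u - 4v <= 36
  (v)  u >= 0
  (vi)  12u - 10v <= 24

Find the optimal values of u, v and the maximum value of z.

u = 0, v = 17, maximum z = 68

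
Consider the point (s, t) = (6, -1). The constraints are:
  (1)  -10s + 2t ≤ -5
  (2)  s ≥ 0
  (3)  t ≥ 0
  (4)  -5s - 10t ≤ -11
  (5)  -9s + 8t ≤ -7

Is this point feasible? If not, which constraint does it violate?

Constraint (3): t = -1, which is not ≥ 0. All other constraints are satisfied.

not feasible — violates (3)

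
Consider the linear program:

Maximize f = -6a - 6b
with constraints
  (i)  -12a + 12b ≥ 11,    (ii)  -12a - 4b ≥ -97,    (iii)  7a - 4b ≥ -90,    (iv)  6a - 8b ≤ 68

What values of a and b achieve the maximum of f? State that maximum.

Feasible corners and f = -6a - 6b:
  (35/6, 27/4) → f = -151/2
  (-259/9, -1003/36) → f = 2039/6
  (7/19, 1759/76) → f = -5361/38

At the optimal vertex, -12a + 12b = 11 and 7a - 4b = -90.
Solving simultaneously gives a = -259/9, b = -1003/36.

a = -259/9, b = -1003/36, maximum f = 2039/6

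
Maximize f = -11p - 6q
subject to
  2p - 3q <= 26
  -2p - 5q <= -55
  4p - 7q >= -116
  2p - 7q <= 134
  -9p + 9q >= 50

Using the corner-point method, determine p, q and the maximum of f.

p = -195/34, q = 226/17, maximum f = -567/34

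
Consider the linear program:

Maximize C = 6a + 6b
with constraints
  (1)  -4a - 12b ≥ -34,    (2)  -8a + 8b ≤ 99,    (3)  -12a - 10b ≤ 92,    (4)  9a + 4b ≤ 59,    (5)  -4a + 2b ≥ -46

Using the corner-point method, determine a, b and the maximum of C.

a = 143/23, b = 35/46, maximum C = 963/23

Vertices and C = 6a + 6b:
  (-229/32, 167/32) → C = -93/8
  (143/23, 35/46) → C = 963/23
  (-863/88, 113/44) → C = -1911/44
  (69/16, -115/8) → C = -483/8
  (151/17, -89/17) → C = 372/17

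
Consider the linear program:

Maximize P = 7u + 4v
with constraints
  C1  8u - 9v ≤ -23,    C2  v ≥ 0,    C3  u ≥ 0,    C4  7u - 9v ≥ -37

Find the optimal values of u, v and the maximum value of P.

u = 14, v = 15, maximum P = 158

Vertices and P = 7u + 4v:
  (0, 23/9) → P = 92/9
  (14, 15) → P = 158
  (0, 37/9) → P = 148/9

At the optimal vertex, 8u - 9v = -23 and 7u - 9v = -37.
Solving simultaneously gives u = 14, v = 15.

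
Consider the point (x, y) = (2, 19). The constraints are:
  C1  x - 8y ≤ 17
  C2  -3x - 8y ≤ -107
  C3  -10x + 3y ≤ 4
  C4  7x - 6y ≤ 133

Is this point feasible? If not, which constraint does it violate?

not feasible — violates C3

Constraint C3: -10x + 3y = 37, which is not ≤ 4. All other constraints are satisfied.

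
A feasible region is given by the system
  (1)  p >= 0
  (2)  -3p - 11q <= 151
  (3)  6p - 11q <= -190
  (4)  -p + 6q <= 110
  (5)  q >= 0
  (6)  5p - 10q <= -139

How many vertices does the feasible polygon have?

The feasible vertices (each the meet of two boundaries and inside every other half-plane) are:
  (0, 190/11)
  (0, 55/3)
  (14/5, 94/5)

3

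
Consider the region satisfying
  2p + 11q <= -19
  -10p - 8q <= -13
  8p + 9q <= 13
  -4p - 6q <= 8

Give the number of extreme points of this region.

The feasible vertices (each the meet of two boundaries and inside every other half-plane) are:
  (295/94, -108/47)
  (157/35, -89/35)
  (71/14, -33/7)
  (25/2, -29/3)

4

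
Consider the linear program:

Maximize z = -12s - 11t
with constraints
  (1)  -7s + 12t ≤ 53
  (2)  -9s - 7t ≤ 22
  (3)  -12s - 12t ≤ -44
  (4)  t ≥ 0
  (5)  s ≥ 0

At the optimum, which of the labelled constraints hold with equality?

Extreme points and z = -12s - 11t:
  (0, 53/12) → z = -583/12
  (11/3, 0) → z = -44
  (0, 11/3) → z = -121/3
The feasible region is unbounded (it extends along (12, 7), (1, 0)), but z strictly decreases along every unbounded feasible direction, so there is no improving ray and the maximum is attained at a vertex.

The maximum is at (0, 11/3). Substituting into each constraint, equality holds for (3) and (5); the remaining constraints have slack.

(3) and (5)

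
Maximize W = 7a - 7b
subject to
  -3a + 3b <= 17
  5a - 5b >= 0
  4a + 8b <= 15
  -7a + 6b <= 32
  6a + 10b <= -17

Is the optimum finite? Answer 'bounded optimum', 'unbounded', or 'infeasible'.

unbounded

From the feasible point (-32, -32), moving in the direction (10, -6) keeps every constraint satisfied while W increases without bound.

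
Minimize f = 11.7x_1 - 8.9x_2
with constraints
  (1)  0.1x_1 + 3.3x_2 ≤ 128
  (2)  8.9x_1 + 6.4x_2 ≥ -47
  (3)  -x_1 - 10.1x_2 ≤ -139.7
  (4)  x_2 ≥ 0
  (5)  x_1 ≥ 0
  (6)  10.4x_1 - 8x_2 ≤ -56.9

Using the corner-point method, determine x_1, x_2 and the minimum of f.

x_1 = 0, x_2 = 1280/33, minimum f = -11392/33

Vertices and f = 11.7x_1 - 8.9x_2:
  (0, 1280/33) → f = -11392/33
  (83623/3512, 133689/3512) → f = -211443/3512
  (0, 1397/101) → f = -124333/1010
  (18097/3768, 25163/1884) → f = -472333/7536

The binding constraints are 0.1x_1 + 3.3x_2 = 128 and x_1 = 0.
Solving simultaneously gives x_1 = 0, x_2 = 1280/33.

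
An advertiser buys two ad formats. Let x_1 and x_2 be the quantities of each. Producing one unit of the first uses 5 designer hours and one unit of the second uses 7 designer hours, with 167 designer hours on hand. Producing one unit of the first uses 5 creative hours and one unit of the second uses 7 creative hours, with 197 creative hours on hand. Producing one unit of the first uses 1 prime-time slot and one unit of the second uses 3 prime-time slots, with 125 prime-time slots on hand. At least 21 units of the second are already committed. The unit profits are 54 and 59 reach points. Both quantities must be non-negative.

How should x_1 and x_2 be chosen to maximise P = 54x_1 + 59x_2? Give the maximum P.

x_1 = 4, x_2 = 21, maximum P = 1455

Vertices and P = 54x_1 + 59x_2:
  (0, 167/7) → P = 9853/7
  (0, 21) → P = 1239
  (4, 21) → P = 1455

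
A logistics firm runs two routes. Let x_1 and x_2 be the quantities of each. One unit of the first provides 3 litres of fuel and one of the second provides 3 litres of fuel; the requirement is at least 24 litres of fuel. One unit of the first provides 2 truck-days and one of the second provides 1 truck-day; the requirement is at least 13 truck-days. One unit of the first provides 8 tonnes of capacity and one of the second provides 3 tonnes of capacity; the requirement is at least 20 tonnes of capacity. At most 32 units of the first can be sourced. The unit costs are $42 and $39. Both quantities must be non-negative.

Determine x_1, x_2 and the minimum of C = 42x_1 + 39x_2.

x_1 = 5, x_2 = 3, minimum C = 327

Vertices and C = 42x_1 + 39x_2:
  (0, 13) → C = 507
  (8, 0) → C = 336
  (32, 0) → C = 1344
  (5, 3) → C = 327
The feasible region is unbounded (it extends along (0, 1)), but C strictly increases along every unbounded feasible direction, so there is no improving ray and the minimum is attained at a vertex.

At the optimal vertex, 3x_1 + 3x_2 = 24 and 2x_1 + x_2 = 13.
Solving simultaneously gives x_1 = 5, x_2 = 3.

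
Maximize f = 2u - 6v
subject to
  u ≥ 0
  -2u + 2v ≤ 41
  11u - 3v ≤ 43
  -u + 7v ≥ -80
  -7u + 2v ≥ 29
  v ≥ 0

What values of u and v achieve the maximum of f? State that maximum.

u = 0, v = 29/2, maximum f = -87

Vertices and f = 2u - 6v:
  (0, 41/2) → f = -123
  (0, 29/2) → f = -87
  (12/5, 229/10) → f = -663/5

The optimum lies where u = 0 and -7u + 2v = 29.
Solving simultaneously gives u = 0, v = 29/2.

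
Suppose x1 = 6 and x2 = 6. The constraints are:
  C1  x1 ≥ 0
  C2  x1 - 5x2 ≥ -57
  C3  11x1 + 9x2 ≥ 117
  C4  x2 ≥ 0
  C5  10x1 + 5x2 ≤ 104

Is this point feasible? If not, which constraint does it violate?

feasible

C1: 6 ≥ 0 ✓
C2: -24 ≥ -57 ✓
C3: 120 ≥ 117 ✓
C4: 6 ≥ 0 ✓
C5: 90 ≤ 104 ✓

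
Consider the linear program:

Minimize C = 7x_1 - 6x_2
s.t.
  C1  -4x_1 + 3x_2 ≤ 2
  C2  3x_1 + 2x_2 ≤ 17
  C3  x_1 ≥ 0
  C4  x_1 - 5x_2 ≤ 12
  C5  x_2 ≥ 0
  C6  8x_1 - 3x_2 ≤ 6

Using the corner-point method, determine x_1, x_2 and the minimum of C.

Corner points and C = 7x_1 - 6x_2:
  (0, 2/3) → C = -4
  (2, 10/3) → C = -6
  (0, 0) → C = 0
  (3/4, 0) → C = 21/4

The binding constraints are -4x_1 + 3x_2 = 2 and 8x_1 - 3x_2 = 6.
Solving simultaneously gives x_1 = 2, x_2 = 10/3.

x_1 = 2, x_2 = 10/3, minimum C = -6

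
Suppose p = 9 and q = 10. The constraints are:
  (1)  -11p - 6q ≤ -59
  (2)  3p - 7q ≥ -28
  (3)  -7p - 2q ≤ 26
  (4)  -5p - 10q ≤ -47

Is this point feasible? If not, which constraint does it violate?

not feasible — violates (2)

Constraint (2): 3p - 7q = -43, which is not ≥ -28. All other constraints are satisfied.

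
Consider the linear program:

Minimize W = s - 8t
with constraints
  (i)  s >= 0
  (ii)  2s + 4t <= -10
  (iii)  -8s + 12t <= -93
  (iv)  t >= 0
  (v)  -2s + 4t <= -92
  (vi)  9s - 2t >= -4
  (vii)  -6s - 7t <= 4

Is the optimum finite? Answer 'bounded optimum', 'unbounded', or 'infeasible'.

infeasible

The boundaries 2s + 4t = -10 and -2s + 4t = -92 meet at (41/2, -51/4), but that point violates t ≥ 0. Every candidate vertex is excluded by some other constraint, so the feasible region is empty.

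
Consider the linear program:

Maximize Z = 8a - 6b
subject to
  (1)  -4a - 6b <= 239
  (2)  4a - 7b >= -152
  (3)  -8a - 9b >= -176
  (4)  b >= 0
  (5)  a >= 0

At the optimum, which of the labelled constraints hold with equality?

(3) and (4)

Feasible corners and Z = 8a - 6b:
  (22, 0) → Z = 176
  (0, 176/9) → Z = -352/3
  (0, 0) → Z = 0

The maximum is at (22, 0). Substituting into each constraint, equality holds for (3) and (4); the remaining constraints have slack.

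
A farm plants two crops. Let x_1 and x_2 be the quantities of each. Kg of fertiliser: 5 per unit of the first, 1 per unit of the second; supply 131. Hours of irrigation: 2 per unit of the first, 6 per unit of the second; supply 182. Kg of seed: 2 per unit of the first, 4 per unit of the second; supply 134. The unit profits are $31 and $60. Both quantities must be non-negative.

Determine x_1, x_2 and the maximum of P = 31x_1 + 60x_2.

x_1 = 65/3, x_2 = 68/3, maximum P = 6095/3

Feasible corners and P = 31x_1 + 60x_2:
  (0, 0) → P = 0
  (0, 91/3) → P = 1820
  (131/5, 0) → P = 4061/5
  (65/3, 68/3) → P = 6095/3
  (19, 24) → P = 2029

At the optimal vertex, 5x_1 + x_2 = 131 and 2x_1 + 4x_2 = 134.
Solving simultaneously gives x_1 = 65/3, x_2 = 68/3.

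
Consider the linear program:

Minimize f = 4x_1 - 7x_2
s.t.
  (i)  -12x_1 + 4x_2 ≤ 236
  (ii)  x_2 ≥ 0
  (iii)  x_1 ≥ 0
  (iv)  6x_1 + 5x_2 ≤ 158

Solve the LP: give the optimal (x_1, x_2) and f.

Extreme points and f = 4x_1 - 7x_2:
  (0, 0) → f = 0
  (79/3, 0) → f = 316/3
  (0, 158/5) → f = -1106/5

x_1 = 0, x_2 = 158/5, minimum f = -1106/5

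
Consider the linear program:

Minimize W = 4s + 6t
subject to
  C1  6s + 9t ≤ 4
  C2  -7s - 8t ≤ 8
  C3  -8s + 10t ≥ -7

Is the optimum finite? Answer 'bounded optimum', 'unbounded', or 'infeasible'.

bounded optimum

Feasible corners and W = 4s + 6t:
  (-104/15, 76/15) → W = 8/3
  (103/132, -5/66) → W = 8/3
  (-12/67, -113/134) → W = -387/67
The feasible region has finitely many vertices and no improving ray; the minimum is -387/67 at (-12/67, -113/134).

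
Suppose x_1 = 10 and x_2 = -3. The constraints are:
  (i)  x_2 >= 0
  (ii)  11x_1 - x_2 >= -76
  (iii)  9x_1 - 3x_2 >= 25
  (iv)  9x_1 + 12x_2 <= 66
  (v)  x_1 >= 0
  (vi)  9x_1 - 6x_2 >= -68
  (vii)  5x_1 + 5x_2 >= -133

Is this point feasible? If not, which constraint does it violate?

not feasible — violates (i)

Constraint (i): x_2 = -3, which is not ≥ 0. All other constraints are satisfied.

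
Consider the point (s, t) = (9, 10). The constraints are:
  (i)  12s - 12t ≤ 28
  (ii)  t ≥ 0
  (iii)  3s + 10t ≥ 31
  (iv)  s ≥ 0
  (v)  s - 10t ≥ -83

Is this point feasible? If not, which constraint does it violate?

Constraint (v): s - 10t = -91, which is not ≥ -83. All other constraints are satisfied.

not feasible — violates (v)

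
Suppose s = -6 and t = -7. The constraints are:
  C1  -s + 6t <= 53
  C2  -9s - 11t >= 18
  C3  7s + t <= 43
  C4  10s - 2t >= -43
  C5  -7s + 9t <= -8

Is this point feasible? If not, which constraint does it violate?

not feasible — violates C4

Constraint C4: 10s - 2t = -46, which is not ≥ -43. All other constraints are satisfied.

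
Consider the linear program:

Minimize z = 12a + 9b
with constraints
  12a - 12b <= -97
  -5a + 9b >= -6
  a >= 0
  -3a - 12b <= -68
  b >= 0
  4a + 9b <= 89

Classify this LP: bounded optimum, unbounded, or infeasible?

Vertices and z = 12a + 9b:
  (0, 97/12) → z = 291/4
  (5/4, 28/3) → z = 99
  (0, 89/9) → z = 89
The feasible region has finitely many vertices and no improving ray; the minimum is 291/4 at (0, 97/12).

bounded optimum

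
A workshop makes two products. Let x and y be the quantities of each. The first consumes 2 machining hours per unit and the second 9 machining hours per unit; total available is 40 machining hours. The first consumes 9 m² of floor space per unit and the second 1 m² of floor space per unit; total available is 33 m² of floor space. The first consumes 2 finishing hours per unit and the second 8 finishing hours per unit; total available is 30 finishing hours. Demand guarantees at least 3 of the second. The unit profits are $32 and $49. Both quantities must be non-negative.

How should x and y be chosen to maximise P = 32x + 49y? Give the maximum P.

Corner points and P = 32x + 49y:
  (0, 15/4) → P = 735/4
  (0, 3) → P = 147
  (3, 3) → P = 243

The binding constraints are 2x + 8y = 30 and y = 3.
Solving simultaneously gives x = 3, y = 3.

x = 3, y = 3, maximum P = 243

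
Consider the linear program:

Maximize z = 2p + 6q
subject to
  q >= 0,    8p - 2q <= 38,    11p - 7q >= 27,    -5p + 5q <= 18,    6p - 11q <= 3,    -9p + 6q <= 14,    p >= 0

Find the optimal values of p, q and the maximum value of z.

Corner points and z = 2p + 6q:
  (106/17, 101/17) → z = 818/17
  (103/19, 51/19) → z = 512/19
  (276/79, 129/79) → z = 1326/79

p = 106/17, q = 101/17, maximum z = 818/17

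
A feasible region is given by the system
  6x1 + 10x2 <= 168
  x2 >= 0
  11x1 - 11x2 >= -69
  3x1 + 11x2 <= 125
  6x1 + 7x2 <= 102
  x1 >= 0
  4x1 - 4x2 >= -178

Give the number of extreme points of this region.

The feasible vertices (each the meet of two boundaries and inside every other half-plane) are:
  (17, 0)
  (0, 0)
  (4, 113/11)
  (0, 69/11)
  (247/45, 148/15)

5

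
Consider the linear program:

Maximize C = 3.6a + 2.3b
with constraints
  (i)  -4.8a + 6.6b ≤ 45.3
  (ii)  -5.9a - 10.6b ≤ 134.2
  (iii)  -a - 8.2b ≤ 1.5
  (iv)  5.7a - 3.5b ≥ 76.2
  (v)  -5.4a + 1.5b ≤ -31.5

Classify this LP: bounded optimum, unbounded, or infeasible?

From the feasible point (22049/694, 20799/694), moving in the direction (6.6, 4.8) keeps every constraint satisfied while C increases without bound.

unbounded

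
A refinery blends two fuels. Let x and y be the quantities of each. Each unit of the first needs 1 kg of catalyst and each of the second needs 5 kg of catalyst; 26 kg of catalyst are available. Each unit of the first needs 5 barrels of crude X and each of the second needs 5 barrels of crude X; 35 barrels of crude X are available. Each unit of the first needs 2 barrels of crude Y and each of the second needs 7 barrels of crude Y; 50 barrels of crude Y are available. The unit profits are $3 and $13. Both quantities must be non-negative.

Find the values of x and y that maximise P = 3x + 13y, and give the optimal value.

x = 9/4, y = 19/4, maximum P = 137/2

Vertices and P = 3x + 13y:
  (0, 0) → P = 0
  (0, 26/5) → P = 338/5
  (7, 0) → P = 21
  (9/4, 19/4) → P = 137/2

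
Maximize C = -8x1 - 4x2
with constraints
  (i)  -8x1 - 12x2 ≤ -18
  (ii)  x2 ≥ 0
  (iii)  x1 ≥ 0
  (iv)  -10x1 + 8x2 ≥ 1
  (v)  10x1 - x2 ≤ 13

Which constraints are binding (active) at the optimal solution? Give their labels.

Vertices and C = -8x1 - 4x2:
  (0, 3/2) → C = -6
  (33/46, 47/46) → C = -226/23
  (3/2, 2) → C = -20
The feasible region is unbounded (it extends along (0, 1), (1, 10)), but C strictly decreases along every unbounded feasible direction, so there is no improving ray and the maximum is attained at a vertex.

The maximum is at (0, 3/2). Substituting into each constraint, equality holds for (i) and (iii); the remaining constraints have slack.

(i) and (iii)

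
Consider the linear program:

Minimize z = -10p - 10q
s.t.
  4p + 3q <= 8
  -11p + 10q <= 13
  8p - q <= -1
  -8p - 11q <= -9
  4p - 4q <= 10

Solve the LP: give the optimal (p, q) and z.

p = 1/23, q = 31/23, minimum z = -320/23

At the optimal vertex, -11p + 10q = 13 and 8p - q = -1.
Solving simultaneously gives p = 1/23, q = 31/23.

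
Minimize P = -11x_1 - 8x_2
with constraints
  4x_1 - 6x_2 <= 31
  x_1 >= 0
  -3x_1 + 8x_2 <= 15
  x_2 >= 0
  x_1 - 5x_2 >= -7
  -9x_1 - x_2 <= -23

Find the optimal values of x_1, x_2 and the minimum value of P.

x_1 = 197/14, x_2 = 59/14, minimum P = -377/2

Feasible corners and P = -11x_1 - 8x_2:
  (31/4, 0) → P = -341/4
  (197/14, 59/14) → P = -377/2
  (23/9, 0) → P = -253/9
  (54/23, 43/23) → P = -938/23

The binding constraints are 4x_1 - 6x_2 = 31 and x_1 - 5x_2 = -7.
Solving simultaneously gives x_1 = 197/14, x_2 = 59/14.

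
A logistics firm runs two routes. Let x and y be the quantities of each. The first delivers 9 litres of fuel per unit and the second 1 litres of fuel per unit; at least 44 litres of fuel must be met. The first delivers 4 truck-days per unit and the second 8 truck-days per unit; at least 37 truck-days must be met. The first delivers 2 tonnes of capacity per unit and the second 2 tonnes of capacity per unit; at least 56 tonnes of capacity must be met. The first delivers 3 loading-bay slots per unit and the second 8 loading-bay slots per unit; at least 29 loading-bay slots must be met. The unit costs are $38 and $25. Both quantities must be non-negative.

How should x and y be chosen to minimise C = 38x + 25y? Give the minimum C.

Corner points and C = 38x + 25y:
  (0, 44) → C = 1100
  (28, 0) → C = 1064
  (2, 26) → C = 726
The feasible region is unbounded (it extends along (0, 1), (1, 0)), but C strictly increases along every unbounded feasible direction, so there is no improving ray and the minimum is attained at a vertex.

The binding constraints are 9x + y = 44 and 2x + 2y = 56.
Solving simultaneously gives x = 2, y = 26.

x = 2, y = 26, minimum C = 726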